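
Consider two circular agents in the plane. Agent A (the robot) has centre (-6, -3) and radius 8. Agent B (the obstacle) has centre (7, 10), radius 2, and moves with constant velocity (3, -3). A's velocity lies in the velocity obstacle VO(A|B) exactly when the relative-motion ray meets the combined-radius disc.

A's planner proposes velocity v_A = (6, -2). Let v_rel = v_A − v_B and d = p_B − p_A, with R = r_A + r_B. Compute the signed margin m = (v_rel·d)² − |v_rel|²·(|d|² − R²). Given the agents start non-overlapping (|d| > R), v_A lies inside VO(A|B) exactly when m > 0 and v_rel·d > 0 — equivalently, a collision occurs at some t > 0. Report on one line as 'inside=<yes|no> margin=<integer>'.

d = (13, 13),  |d|² = 338;  R = 8+2 = 10,  c = 338−10² = 238
v_rel = (3, 1),  |v_rel|² = 10;  v_rel·d = (3)·(13) + (1)·(13) = 52
10·t² − 104·t + 238 = 0  ⇒  m = 52² − 10·238 = 324
m = 324 > 0,  v_rel·d = 52 > 0  ⇒  inside

inside=yes margin=324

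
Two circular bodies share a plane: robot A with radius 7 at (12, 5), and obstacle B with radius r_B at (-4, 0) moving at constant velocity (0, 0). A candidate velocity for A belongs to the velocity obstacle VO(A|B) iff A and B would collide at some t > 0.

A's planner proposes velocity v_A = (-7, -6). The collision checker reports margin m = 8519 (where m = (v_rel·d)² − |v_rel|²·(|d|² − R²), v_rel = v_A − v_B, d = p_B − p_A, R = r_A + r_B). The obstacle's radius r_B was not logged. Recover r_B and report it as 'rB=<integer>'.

m = 8519
d = (-16, -5);  v_rel = (-7, -6),  |v_rel|² = 85
v_rel×d = (-7)·(-5) − (-6)·(-16) = -61
since m = R²·85 − (-61)²:  R² = (3721 + 8519) / 85 = 144
R = √144 = 12  ⇒  r_B = 12 − 7 = 5

rB=5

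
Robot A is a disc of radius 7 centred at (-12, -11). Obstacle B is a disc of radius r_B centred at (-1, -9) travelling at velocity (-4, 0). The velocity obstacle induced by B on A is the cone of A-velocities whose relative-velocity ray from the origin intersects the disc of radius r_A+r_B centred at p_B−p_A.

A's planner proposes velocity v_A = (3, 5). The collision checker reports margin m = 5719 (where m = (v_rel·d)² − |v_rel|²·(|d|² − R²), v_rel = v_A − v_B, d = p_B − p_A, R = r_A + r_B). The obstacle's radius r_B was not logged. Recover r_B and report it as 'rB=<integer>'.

m = 5719
d = (11, 2);  v_rel = (7, 5),  |v_rel|² = 74
v_rel×d = (7)·(2) − (5)·(11) = -41
since m = R²·74 − (-41)²:  R² = (1681 + 5719) / 74 = 100
R = √100 = 10  ⇒  r_B = 10 − 7 = 3

rB=3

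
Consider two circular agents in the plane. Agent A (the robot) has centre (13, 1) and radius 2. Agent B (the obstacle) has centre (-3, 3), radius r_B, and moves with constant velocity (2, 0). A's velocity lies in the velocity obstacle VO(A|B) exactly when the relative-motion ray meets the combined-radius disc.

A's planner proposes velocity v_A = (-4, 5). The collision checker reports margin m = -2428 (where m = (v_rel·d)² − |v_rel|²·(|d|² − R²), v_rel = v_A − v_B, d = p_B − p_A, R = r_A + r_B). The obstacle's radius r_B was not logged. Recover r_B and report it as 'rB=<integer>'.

m = -2428
d = (-16, 2);  v_rel = (-6, 5),  |v_rel|² = 61
v_rel×d = (-6)·(2) − (5)·(-16) = 68
since m = R²·61 − 68²:  R² = (4624 + -2428) / 61 = 36
R = √36 = 6  ⇒  r_B = 6 − 2 = 4

rB=4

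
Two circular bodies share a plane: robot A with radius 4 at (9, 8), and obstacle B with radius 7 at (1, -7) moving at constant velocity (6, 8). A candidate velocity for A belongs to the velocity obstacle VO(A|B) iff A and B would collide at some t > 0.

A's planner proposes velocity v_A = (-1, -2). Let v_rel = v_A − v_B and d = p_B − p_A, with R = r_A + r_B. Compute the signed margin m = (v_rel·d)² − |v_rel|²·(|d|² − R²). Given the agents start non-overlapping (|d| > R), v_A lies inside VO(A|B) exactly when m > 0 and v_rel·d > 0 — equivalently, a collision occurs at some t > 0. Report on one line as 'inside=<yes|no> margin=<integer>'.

d = (-8, -15),  |d|² = 289;  R = 4+7 = 11,  c = 289−11² = 168
v_rel = (-7, -10),  |v_rel|² = 149;  v_rel·d = (-7)·(-8) + (-10)·(-15) = 206
149·t² − 412·t + 168 = 0  ⇒  m = 206² − 149·168 = 17404
m = 17404 > 0,  v_rel·d = 206 > 0  ⇒  inside

inside=yes margin=17404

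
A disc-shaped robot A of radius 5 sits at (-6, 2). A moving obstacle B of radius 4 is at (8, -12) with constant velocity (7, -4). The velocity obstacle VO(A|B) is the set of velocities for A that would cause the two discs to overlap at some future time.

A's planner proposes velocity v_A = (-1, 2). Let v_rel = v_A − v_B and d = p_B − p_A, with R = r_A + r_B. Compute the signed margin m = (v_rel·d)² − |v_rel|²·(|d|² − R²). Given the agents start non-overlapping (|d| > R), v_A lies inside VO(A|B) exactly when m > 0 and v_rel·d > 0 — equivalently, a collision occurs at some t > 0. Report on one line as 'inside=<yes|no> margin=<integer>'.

d = (14, -14),  |d|² = 392;  R = 5+4 = 9,  c = 392−9² = 311
v_rel = (-8, 6),  |v_rel|² = 100;  v_rel·d = (-8)·(14) + (6)·(-14) = -196
100·t² + 392·t + 311 = 0  ⇒  m = (-196)² − 100·311 = 7316
m = 7316 > 0,  v_rel·d = -196 < 0  ⇒  outside

inside=no margin=7316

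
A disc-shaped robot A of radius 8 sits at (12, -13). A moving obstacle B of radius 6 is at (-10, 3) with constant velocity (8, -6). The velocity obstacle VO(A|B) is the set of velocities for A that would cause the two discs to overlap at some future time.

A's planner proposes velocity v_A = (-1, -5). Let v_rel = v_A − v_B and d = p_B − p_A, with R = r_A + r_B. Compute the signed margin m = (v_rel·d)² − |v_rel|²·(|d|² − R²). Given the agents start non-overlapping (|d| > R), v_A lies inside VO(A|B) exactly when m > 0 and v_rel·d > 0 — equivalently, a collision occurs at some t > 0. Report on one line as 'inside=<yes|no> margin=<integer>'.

d = (-22, 16),  |d|² = 740;  R = 8+6 = 14,  c = 740−14² = 544
v_rel = (-9, 1),  |v_rel|² = 82;  v_rel·d = (-9)·(-22) + (1)·(16) = 214
82·t² − 428·t + 544 = 0  ⇒  m = 214² − 82·544 = 1188
m = 1188 > 0,  v_rel·d = 214 > 0  ⇒  inside

inside=yes margin=1188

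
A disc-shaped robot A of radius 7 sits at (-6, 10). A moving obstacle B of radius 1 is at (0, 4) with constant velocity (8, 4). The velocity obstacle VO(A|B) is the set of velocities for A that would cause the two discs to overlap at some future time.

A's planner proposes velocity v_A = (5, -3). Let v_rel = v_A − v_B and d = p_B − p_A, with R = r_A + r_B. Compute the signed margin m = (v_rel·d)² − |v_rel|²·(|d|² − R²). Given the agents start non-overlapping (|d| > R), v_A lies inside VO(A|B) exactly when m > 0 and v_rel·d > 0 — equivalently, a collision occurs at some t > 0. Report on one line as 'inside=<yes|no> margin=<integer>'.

d = (6, -6),  |d|² = 72;  R = 7+1 = 8,  c = 72−8² = 8
v_rel = (-3, -7),  |v_rel|² = 58;  v_rel·d = (-3)·(6) + (-7)·(-6) = 24
58·t² − 48·t + 8 = 0  ⇒  m = 24² − 58·8 = 112
m = 112 > 0,  v_rel·d = 24 > 0  ⇒  inside

inside=yes margin=112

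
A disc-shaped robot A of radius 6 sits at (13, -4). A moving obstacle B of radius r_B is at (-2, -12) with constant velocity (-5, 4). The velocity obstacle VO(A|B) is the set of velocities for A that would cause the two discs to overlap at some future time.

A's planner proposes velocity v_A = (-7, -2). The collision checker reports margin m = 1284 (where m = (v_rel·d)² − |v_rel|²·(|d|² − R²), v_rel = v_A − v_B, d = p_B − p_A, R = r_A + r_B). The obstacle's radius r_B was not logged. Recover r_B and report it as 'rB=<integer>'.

m = 1284
d = (-15, -8);  v_rel = (-2, -6),  |v_rel|² = 40
v_rel×d = (-2)·(-8) − (-6)·(-15) = -74
since m = R²·40 − (-74)²:  R² = (5476 + 1284) / 40 = 169
R = √169 = 13  ⇒  r_B = 13 − 6 = 7

rB=7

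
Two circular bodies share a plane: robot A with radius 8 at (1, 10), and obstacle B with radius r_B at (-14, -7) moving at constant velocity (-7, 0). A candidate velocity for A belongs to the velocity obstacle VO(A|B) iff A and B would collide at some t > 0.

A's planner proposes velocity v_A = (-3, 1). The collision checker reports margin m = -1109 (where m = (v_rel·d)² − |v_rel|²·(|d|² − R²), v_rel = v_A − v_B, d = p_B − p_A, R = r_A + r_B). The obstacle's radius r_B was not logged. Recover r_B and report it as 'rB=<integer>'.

m = -1109
d = (-15, -17);  v_rel = (4, 1),  |v_rel|² = 17
v_rel×d = (4)·(-17) − (1)·(-15) = -53
since m = R²·17 − (-53)²:  R² = (2809 + -1109) / 17 = 100
R = √100 = 10  ⇒  r_B = 10 − 8 = 2

rB=2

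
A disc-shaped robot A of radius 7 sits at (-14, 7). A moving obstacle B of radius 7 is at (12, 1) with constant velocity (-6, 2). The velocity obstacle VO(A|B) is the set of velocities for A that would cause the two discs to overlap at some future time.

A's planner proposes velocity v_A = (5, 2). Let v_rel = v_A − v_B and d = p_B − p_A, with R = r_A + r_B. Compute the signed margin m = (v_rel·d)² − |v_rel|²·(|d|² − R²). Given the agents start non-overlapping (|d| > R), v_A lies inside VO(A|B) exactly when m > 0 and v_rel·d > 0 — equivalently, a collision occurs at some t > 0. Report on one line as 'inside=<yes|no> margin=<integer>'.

d = (26, -6),  |d|² = 712;  R = 7+7 = 14,  c = 712−14² = 516
v_rel = (11, 0),  |v_rel|² = 121;  v_rel·d = (11)·(26) + (0)·(-6) = 286
121·t² − 572·t + 516 = 0  ⇒  m = 286² − 121·516 = 19360
m = 19360 > 0,  v_rel·d = 286 > 0  ⇒  inside

inside=yes margin=19360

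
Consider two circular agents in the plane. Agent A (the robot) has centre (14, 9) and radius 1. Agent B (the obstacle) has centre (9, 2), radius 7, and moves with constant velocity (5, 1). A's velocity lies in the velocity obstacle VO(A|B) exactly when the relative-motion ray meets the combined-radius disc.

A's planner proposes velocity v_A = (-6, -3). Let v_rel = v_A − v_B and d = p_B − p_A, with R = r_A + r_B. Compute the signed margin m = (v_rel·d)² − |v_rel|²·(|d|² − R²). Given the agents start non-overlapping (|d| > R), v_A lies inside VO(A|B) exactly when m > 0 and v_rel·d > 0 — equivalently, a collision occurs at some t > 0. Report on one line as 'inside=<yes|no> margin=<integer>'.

d = (-5, -7),  |d|² = 74;  R = 1+7 = 8,  c = 74−8² = 10
v_rel = (-11, -4),  |v_rel|² = 137;  v_rel·d = (-11)·(-5) + (-4)·(-7) = 83
137·t² − 166·t + 10 = 0  ⇒  m = 83² − 137·10 = 5519
m = 5519 > 0,  v_rel·d = 83 > 0  ⇒  inside

inside=yes margin=5519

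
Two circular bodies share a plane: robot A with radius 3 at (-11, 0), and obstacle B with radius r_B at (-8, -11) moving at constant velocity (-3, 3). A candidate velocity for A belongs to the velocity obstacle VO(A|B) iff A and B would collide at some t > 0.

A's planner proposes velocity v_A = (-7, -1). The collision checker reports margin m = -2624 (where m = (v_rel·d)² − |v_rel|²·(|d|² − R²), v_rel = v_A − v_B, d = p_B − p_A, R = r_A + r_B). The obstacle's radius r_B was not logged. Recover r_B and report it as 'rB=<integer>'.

m = -2624
d = (3, -11);  v_rel = (-4, -4),  |v_rel|² = 32
v_rel×d = (-4)·(-11) − (-4)·(3) = 56
since m = R²·32 − 56²:  R² = (3136 + -2624) / 32 = 16
R = √16 = 4  ⇒  r_B = 4 − 3 = 1

rB=1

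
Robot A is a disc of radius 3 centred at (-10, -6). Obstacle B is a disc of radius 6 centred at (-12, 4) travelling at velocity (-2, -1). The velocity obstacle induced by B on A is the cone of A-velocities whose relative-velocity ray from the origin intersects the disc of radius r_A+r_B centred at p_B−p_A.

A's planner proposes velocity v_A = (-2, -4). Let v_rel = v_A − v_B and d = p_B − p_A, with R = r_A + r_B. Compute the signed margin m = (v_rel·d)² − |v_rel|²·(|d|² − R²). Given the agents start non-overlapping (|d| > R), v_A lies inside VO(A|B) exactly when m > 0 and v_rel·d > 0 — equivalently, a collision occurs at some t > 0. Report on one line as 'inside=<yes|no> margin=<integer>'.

d = (-2, 10),  |d|² = 104;  R = 3+6 = 9,  c = 104−9² = 23
v_rel = (0, -3),  |v_rel|² = 9;  v_rel·d = (0)·(-2) + (-3)·(10) = -30
9·t² + 60·t + 23 = 0  ⇒  m = (-30)² − 9·23 = 693
m = 693 > 0,  v_rel·d = -30 < 0  ⇒  outside

inside=no margin=693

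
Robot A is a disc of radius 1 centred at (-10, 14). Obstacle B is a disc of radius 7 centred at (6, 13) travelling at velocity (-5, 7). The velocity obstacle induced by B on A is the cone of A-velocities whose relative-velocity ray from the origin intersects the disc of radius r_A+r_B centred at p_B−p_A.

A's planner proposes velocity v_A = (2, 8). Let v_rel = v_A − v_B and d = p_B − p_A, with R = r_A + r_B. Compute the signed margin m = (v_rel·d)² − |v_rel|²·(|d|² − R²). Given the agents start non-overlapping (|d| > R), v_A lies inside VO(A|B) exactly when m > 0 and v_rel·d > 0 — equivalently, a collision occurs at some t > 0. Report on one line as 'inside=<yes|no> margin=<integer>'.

d = (16, -1),  |d|² = 257;  R = 1+7 = 8,  c = 257−8² = 193
v_rel = (7, 1),  |v_rel|² = 50;  v_rel·d = (7)·(16) + (1)·(-1) = 111
50·t² − 222·t + 193 = 0  ⇒  m = 111² − 50·193 = 2671
m = 2671 > 0,  v_rel·d = 111 > 0  ⇒  inside

inside=yes margin=2671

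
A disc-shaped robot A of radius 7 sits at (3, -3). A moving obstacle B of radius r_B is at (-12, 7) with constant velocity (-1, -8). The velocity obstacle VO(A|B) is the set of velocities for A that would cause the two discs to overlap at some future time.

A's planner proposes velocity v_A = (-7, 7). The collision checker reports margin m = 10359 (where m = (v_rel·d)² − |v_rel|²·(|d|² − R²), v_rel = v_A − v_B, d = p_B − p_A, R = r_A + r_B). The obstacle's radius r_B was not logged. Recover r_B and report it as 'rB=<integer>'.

m = 10359
d = (-15, 10);  v_rel = (-6, 15),  |v_rel|² = 261
v_rel×d = (-6)·(10) − (15)·(-15) = 165
since m = R²·261 − 165²:  R² = (27225 + 10359) / 261 = 144
R = √144 = 12  ⇒  r_B = 12 − 7 = 5

rB=5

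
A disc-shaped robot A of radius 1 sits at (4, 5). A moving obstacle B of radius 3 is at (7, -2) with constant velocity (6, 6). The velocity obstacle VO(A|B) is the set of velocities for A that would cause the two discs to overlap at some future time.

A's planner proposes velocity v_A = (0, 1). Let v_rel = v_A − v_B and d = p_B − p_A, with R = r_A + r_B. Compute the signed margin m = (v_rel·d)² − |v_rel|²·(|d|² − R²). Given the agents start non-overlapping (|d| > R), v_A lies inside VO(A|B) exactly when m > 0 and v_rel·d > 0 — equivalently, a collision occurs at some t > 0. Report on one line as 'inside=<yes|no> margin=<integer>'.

d = (3, -7),  |d|² = 58;  R = 1+3 = 4,  c = 58−4² = 42
v_rel = (-6, -5),  |v_rel|² = 61;  v_rel·d = (-6)·(3) + (-5)·(-7) = 17
61·t² − 34·t + 42 = 0  ⇒  m = 17² − 61·42 = -2273
m = -2273 < 0,  v_rel·d = 17 > 0  ⇒  outside

inside=no margin=-2273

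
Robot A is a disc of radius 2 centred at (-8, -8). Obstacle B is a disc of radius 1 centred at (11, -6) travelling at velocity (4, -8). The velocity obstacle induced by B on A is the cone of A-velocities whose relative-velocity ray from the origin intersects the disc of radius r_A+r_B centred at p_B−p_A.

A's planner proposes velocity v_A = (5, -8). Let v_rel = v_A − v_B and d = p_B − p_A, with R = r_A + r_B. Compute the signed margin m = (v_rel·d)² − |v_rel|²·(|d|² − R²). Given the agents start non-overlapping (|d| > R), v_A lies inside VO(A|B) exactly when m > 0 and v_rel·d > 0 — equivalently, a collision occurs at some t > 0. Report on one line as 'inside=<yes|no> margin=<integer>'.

d = (19, 2),  |d|² = 365;  R = 2+1 = 3,  c = 365−3² = 356
v_rel = (1, 0),  |v_rel|² = 1;  v_rel·d = (1)·(19) + (0)·(2) = 19
1·t² − 38·t + 356 = 0  ⇒  m = 19² − 1·356 = 5
m = 5 > 0,  v_rel·d = 19 > 0  ⇒  inside

inside=yes margin=5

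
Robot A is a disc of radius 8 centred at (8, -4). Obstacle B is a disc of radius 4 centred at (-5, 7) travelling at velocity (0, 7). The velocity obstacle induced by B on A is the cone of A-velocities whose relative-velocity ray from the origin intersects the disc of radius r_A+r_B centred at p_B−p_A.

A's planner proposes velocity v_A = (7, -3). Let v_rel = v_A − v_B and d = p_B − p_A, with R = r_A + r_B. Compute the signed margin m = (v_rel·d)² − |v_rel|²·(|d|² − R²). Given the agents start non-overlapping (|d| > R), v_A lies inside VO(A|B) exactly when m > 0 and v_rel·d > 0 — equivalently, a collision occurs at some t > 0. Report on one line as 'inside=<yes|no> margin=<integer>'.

d = (-13, 11),  |d|² = 290;  R = 8+4 = 12,  c = 290−12² = 146
v_rel = (7, -10),  |v_rel|² = 149;  v_rel·d = (7)·(-13) + (-10)·(11) = -201
149·t² + 402·t + 146 = 0  ⇒  m = (-201)² − 149·146 = 18647
m = 18647 > 0,  v_rel·d = -201 < 0  ⇒  outside

inside=no margin=18647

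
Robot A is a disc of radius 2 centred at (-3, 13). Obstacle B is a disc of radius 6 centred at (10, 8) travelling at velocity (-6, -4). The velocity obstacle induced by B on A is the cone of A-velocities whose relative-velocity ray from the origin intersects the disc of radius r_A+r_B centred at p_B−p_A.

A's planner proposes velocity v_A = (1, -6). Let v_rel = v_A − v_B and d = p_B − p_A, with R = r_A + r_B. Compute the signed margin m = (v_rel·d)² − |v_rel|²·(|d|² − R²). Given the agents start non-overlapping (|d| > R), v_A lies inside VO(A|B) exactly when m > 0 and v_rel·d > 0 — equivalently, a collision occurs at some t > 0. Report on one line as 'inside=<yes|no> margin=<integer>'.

d = (13, -5),  |d|² = 194;  R = 2+6 = 8,  c = 194−8² = 130
v_rel = (7, -2),  |v_rel|² = 53;  v_rel·d = (7)·(13) + (-2)·(-5) = 101
53·t² − 202·t + 130 = 0  ⇒  m = 101² − 53·130 = 3311
m = 3311 > 0,  v_rel·d = 101 > 0  ⇒  inside

inside=yes margin=3311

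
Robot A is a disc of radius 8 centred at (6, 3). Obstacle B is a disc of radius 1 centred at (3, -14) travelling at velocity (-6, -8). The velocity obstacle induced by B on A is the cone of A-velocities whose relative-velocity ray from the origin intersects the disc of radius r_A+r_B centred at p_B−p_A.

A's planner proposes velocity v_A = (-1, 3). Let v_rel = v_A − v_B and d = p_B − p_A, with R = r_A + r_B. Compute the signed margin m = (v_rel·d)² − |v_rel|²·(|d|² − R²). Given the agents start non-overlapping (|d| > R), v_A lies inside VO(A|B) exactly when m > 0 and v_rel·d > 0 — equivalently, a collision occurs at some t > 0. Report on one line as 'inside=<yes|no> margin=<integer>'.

d = (-3, -17),  |d|² = 298;  R = 8+1 = 9,  c = 298−9² = 217
v_rel = (5, 11),  |v_rel|² = 146;  v_rel·d = (5)·(-3) + (11)·(-17) = -202
146·t² + 404·t + 217 = 0  ⇒  m = (-202)² − 146·217 = 9122
m = 9122 > 0,  v_rel·d = -202 < 0  ⇒  outside

inside=no margin=9122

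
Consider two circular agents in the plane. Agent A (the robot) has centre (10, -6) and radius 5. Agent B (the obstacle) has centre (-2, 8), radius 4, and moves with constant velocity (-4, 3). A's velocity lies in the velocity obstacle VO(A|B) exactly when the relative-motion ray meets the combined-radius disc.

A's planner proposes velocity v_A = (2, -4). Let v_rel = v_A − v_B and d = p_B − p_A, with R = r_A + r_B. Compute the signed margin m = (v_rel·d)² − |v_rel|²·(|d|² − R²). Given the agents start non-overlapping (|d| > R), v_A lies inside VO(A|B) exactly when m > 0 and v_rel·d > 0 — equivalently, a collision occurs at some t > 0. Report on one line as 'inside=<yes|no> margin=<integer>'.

d = (-12, 14),  |d|² = 340;  R = 5+4 = 9,  c = 340−9² = 259
v_rel = (6, -7),  |v_rel|² = 85;  v_rel·d = (6)·(-12) + (-7)·(14) = -170
85·t² + 340·t + 259 = 0  ⇒  m = (-170)² − 85·259 = 6885
m = 6885 > 0,  v_rel·d = -170 < 0  ⇒  outside

inside=no margin=6885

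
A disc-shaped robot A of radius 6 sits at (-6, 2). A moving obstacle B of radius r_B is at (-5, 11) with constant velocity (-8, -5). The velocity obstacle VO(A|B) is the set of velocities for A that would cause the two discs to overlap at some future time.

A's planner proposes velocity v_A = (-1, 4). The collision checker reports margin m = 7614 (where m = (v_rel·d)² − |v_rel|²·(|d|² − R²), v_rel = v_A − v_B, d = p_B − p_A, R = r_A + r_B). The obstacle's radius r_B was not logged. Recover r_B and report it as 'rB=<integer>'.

m = 7614
d = (1, 9);  v_rel = (7, 9),  |v_rel|² = 130
v_rel×d = (7)·(9) − (9)·(1) = 54
since m = R²·130 − 54²:  R² = (2916 + 7614) / 130 = 81
R = √81 = 9  ⇒  r_B = 9 − 6 = 3

rB=3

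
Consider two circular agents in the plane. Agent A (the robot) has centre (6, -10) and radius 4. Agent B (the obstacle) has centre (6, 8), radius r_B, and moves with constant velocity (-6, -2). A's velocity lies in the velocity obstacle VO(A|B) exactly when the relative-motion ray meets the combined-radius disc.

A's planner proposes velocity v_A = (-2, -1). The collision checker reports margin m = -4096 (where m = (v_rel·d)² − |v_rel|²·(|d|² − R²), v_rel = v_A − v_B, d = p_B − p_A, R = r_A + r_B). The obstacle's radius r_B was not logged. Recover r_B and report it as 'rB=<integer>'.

m = -4096
d = (0, 18);  v_rel = (4, 1),  |v_rel|² = 17
v_rel×d = (4)·(18) − (1)·(0) = 72
since m = R²·17 − 72²:  R² = (5184 + -4096) / 17 = 64
R = √64 = 8  ⇒  r_B = 8 − 4 = 4

rB=4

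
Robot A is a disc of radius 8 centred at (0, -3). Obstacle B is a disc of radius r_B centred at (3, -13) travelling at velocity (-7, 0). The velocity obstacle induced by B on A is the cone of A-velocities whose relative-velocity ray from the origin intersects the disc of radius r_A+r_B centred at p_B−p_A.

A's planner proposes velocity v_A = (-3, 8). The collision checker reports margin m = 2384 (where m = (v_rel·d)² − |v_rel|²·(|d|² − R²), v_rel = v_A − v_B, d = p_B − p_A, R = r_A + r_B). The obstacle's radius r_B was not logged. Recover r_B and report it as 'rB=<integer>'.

m = 2384
d = (3, -10);  v_rel = (4, 8),  |v_rel|² = 80
v_rel×d = (4)·(-10) − (8)·(3) = -64
since m = R²·80 − (-64)²:  R² = (4096 + 2384) / 80 = 81
R = √81 = 9  ⇒  r_B = 9 − 8 = 1

rB=1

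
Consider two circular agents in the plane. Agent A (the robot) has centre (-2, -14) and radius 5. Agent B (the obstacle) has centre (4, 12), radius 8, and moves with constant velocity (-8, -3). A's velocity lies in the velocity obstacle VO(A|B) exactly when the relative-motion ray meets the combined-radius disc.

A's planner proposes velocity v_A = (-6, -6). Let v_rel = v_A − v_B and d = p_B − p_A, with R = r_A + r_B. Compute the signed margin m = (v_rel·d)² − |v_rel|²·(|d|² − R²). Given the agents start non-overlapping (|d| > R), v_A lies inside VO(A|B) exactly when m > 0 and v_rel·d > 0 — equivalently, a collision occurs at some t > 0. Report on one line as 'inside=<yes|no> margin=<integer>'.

d = (6, 26),  |d|² = 712;  R = 5+8 = 13,  c = 712−13² = 543
v_rel = (2, -3),  |v_rel|² = 13;  v_rel·d = (2)·(6) + (-3)·(26) = -66
13·t² + 132·t + 543 = 0  ⇒  m = (-66)² − 13·543 = -2703
m = -2703 < 0,  v_rel·d = -66 < 0  ⇒  outside

inside=no margin=-2703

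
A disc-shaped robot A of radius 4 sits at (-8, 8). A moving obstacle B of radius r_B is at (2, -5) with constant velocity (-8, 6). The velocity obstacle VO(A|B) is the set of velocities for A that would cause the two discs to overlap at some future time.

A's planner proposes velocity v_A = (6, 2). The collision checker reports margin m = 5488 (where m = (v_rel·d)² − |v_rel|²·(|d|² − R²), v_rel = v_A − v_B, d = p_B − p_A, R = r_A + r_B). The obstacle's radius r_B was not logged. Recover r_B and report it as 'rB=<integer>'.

m = 5488
d = (10, -13);  v_rel = (14, -4),  |v_rel|² = 212
v_rel×d = (14)·(-13) − (-4)·(10) = -142
since m = R²·212 − (-142)²:  R² = (20164 + 5488) / 212 = 121
R = √121 = 11  ⇒  r_B = 11 − 4 = 7

rB=7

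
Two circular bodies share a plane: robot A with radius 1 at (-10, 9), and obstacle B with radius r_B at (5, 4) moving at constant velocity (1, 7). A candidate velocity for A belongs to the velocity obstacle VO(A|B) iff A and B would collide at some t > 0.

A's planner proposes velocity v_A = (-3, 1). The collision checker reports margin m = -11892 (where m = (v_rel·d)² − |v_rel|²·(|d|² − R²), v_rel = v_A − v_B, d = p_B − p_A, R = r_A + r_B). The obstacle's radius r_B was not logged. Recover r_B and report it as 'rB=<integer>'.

m = -11892
d = (15, -5);  v_rel = (-4, -6),  |v_rel|² = 52
v_rel×d = (-4)·(-5) − (-6)·(15) = 110
since m = R²·52 − 110²:  R² = (12100 + -11892) / 52 = 4
R = √4 = 2  ⇒  r_B = 2 − 1 = 1

rB=1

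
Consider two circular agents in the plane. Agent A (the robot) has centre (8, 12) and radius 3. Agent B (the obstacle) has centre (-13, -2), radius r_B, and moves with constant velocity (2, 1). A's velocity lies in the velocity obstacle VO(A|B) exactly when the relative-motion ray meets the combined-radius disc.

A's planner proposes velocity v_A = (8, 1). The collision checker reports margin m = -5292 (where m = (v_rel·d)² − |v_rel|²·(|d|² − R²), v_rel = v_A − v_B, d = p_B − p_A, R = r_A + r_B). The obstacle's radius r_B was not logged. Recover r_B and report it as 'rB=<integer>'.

m = -5292
d = (-21, -14);  v_rel = (6, 0),  |v_rel|² = 36
v_rel×d = (6)·(-14) − (0)·(-21) = -84
since m = R²·36 − (-84)²:  R² = (7056 + -5292) / 36 = 49
R = √49 = 7  ⇒  r_B = 7 − 3 = 4

rB=4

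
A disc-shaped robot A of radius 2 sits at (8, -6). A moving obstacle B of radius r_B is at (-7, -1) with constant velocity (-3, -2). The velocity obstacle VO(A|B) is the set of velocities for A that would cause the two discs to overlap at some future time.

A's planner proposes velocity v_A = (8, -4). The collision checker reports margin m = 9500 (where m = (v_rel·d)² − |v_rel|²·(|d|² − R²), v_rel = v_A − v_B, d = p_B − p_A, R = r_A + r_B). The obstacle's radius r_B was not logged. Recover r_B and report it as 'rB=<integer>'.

m = 9500
d = (-15, 5);  v_rel = (11, -2),  |v_rel|² = 125
v_rel×d = (11)·(5) − (-2)·(-15) = 25
since m = R²·125 − 25²:  R² = (625 + 9500) / 125 = 81
R = √81 = 9  ⇒  r_B = 9 − 2 = 7

rB=7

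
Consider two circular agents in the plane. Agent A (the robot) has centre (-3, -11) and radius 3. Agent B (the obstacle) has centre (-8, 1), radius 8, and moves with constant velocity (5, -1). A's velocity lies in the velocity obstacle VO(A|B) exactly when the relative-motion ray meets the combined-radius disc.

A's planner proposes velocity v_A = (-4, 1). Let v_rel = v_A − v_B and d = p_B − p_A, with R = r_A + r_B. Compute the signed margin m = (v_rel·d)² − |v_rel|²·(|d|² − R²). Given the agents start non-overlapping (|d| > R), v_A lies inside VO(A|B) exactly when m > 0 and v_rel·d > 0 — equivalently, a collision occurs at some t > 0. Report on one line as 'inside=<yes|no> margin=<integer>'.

d = (-5, 12),  |d|² = 169;  R = 3+8 = 11,  c = 169−11² = 48
v_rel = (-9, 2),  |v_rel|² = 85;  v_rel·d = (-9)·(-5) + (2)·(12) = 69
85·t² − 138·t + 48 = 0  ⇒  m = 69² − 85·48 = 681
m = 681 > 0,  v_rel·d = 69 > 0  ⇒  inside

inside=yes margin=681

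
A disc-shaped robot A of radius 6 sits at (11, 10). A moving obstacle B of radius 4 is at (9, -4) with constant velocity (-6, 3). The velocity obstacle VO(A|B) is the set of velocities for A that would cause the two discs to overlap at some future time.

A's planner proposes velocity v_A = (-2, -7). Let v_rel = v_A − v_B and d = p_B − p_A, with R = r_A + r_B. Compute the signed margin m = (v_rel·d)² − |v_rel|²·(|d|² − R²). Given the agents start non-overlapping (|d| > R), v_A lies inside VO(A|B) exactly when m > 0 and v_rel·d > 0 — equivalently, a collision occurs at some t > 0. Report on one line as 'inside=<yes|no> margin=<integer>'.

d = (-2, -14),  |d|² = 200;  R = 6+4 = 10,  c = 200−10² = 100
v_rel = (4, -10),  |v_rel|² = 116;  v_rel·d = (4)·(-2) + (-10)·(-14) = 132
116·t² − 264·t + 100 = 0  ⇒  m = 132² − 116·100 = 5824
m = 5824 > 0,  v_rel·d = 132 > 0  ⇒  inside

inside=yes margin=5824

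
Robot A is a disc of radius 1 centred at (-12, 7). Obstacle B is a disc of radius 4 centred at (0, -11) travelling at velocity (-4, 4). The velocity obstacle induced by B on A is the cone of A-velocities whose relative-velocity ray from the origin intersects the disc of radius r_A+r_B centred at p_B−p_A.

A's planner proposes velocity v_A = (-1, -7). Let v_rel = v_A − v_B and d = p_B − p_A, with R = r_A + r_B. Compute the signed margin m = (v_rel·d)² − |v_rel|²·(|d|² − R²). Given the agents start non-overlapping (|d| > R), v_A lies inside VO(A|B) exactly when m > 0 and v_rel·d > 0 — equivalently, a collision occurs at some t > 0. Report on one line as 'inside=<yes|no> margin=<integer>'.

d = (12, -18),  |d|² = 468;  R = 1+4 = 5,  c = 468−5² = 443
v_rel = (3, -11),  |v_rel|² = 130;  v_rel·d = (3)·(12) + (-11)·(-18) = 234
130·t² − 468·t + 443 = 0  ⇒  m = 234² − 130·443 = -2834
m = -2834 < 0,  v_rel·d = 234 > 0  ⇒  outside

inside=no margin=-2834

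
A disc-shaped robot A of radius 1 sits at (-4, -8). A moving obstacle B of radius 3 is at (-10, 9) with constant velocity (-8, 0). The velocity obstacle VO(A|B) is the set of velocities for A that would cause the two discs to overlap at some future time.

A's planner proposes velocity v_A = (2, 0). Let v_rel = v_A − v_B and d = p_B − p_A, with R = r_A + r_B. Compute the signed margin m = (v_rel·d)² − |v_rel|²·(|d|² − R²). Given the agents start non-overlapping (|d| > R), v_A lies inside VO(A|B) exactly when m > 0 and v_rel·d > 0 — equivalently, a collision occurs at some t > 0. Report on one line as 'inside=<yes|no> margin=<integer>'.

d = (-6, 17),  |d|² = 325;  R = 1+3 = 4,  c = 325−4² = 309
v_rel = (10, 0),  |v_rel|² = 100;  v_rel·d = (10)·(-6) + (0)·(17) = -60
100·t² + 120·t + 309 = 0  ⇒  m = (-60)² − 100·309 = -27300
m = -27300 < 0,  v_rel·d = -60 < 0  ⇒  outside

inside=no margin=-27300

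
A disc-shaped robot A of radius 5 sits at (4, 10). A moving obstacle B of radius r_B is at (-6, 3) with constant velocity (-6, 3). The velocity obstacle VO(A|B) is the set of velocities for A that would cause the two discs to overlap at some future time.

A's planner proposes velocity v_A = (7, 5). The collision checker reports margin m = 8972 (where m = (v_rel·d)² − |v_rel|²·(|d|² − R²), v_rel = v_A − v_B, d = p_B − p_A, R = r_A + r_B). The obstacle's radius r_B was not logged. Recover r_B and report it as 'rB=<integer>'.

m = 8972
d = (-10, -7);  v_rel = (13, 2),  |v_rel|² = 173
v_rel×d = (13)·(-7) − (2)·(-10) = -71
since m = R²·173 − (-71)²:  R² = (5041 + 8972) / 173 = 81
R = √81 = 9  ⇒  r_B = 9 − 5 = 4

rB=4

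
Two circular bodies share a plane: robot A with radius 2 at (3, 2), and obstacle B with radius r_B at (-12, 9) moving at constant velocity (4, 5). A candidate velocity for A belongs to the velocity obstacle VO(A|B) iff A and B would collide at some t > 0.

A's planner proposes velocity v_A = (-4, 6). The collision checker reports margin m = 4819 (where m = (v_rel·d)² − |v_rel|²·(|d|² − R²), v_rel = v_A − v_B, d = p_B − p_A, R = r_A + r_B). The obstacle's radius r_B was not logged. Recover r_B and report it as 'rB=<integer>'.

m = 4819
d = (-15, 7);  v_rel = (-8, 1),  |v_rel|² = 65
v_rel×d = (-8)·(7) − (1)·(-15) = -41
since m = R²·65 − (-41)²:  R² = (1681 + 4819) / 65 = 100
R = √100 = 10  ⇒  r_B = 10 − 2 = 8

rB=8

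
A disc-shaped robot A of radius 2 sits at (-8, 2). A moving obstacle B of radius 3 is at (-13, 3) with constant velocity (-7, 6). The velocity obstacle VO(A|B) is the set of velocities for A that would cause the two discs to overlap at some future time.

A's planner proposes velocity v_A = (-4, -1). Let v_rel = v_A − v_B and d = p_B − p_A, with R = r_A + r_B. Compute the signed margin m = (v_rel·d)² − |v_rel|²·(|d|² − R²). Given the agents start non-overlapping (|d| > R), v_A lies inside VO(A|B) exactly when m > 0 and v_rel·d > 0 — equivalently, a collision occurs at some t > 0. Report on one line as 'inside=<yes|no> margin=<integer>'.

d = (-5, 1),  |d|² = 26;  R = 2+3 = 5,  c = 26−5² = 1
v_rel = (3, -7),  |v_rel|² = 58;  v_rel·d = (3)·(-5) + (-7)·(1) = -22
58·t² + 44·t + 1 = 0  ⇒  m = (-22)² − 58·1 = 426
m = 426 > 0,  v_rel·d = -22 < 0  ⇒  outside

inside=no margin=426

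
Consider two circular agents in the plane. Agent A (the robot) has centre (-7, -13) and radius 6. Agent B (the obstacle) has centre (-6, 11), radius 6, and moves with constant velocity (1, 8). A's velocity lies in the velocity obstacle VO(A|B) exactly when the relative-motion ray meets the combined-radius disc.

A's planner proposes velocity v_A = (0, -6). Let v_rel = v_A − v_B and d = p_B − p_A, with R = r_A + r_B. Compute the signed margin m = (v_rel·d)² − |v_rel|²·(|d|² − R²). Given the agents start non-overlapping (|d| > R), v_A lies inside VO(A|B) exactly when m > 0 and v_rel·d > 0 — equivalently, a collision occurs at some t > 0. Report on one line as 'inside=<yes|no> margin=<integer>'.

d = (1, 24),  |d|² = 577;  R = 6+6 = 12,  c = 577−12² = 433
v_rel = (-1, -14),  |v_rel|² = 197;  v_rel·d = (-1)·(1) + (-14)·(24) = -337
197·t² + 674·t + 433 = 0  ⇒  m = (-337)² − 197·433 = 28268
m = 28268 > 0,  v_rel·d = -337 < 0  ⇒  outside

inside=no margin=28268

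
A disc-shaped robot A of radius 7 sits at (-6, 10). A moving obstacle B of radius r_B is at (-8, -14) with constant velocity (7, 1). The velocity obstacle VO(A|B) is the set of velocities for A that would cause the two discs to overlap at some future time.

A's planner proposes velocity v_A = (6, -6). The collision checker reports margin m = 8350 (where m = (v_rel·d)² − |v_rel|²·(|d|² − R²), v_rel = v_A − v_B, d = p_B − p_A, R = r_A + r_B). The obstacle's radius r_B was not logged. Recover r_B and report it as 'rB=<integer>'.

m = 8350
d = (-2, -24);  v_rel = (-1, -7),  |v_rel|² = 50
v_rel×d = (-1)·(-24) − (-7)·(-2) = 10
since m = R²·50 − 10²:  R² = (100 + 8350) / 50 = 169
R = √169 = 13  ⇒  r_B = 13 − 7 = 6

rB=6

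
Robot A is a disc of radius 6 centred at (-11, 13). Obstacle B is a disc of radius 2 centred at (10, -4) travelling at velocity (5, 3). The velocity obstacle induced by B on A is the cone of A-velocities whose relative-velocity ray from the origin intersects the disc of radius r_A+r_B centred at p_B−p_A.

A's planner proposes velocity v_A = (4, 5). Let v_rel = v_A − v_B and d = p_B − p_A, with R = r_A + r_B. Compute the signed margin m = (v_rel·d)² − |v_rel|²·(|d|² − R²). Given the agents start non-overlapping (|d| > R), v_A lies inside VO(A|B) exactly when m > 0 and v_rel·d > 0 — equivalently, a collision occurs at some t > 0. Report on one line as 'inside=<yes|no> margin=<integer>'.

d = (21, -17),  |d|² = 730;  R = 6+2 = 8,  c = 730−8² = 666
v_rel = (-1, 2),  |v_rel|² = 5;  v_rel·d = (-1)·(21) + (2)·(-17) = -55
5·t² + 110·t + 666 = 0  ⇒  m = (-55)² − 5·666 = -305
m = -305 < 0,  v_rel·d = -55 < 0  ⇒  outside

inside=no margin=-305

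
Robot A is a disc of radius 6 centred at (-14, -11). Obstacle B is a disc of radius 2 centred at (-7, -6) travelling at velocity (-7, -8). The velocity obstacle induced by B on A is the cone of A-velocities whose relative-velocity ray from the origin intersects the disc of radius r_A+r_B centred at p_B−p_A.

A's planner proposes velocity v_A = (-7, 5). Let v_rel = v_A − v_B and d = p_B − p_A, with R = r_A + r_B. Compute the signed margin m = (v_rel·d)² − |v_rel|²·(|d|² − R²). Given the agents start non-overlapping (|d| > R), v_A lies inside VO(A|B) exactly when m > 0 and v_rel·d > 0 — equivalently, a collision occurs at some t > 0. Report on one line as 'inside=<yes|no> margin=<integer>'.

d = (7, 5),  |d|² = 74;  R = 6+2 = 8,  c = 74−8² = 10
v_rel = (0, 13),  |v_rel|² = 169;  v_rel·d = (0)·(7) + (13)·(5) = 65
169·t² − 130·t + 10 = 0  ⇒  m = 65² − 169·10 = 2535
m = 2535 > 0,  v_rel·d = 65 > 0  ⇒  inside

inside=yes margin=2535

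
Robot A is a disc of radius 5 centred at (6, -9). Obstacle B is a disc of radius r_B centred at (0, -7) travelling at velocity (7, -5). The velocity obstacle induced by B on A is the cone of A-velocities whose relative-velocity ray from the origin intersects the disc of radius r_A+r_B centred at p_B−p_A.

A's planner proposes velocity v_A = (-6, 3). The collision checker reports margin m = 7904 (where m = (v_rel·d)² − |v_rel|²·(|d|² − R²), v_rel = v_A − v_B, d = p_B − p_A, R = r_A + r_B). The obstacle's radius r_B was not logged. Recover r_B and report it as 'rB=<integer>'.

m = 7904
d = (-6, 2);  v_rel = (-13, 8),  |v_rel|² = 233
v_rel×d = (-13)·(2) − (8)·(-6) = 22
since m = R²·233 − 22²:  R² = (484 + 7904) / 233 = 36
R = √36 = 6  ⇒  r_B = 6 − 5 = 1

rB=1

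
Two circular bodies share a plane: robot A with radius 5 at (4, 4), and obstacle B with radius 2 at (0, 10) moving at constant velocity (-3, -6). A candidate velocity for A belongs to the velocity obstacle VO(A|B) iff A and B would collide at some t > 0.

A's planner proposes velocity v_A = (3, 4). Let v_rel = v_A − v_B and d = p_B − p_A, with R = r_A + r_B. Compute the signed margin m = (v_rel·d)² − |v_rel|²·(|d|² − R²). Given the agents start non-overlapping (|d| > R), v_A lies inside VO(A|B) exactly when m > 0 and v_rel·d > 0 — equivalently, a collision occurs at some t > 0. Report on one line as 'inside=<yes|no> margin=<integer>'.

d = (-4, 6),  |d|² = 52;  R = 5+2 = 7,  c = 52−7² = 3
v_rel = (6, 10),  |v_rel|² = 136;  v_rel·d = (6)·(-4) + (10)·(6) = 36
136·t² − 72·t + 3 = 0  ⇒  m = 36² − 136·3 = 888
m = 888 > 0,  v_rel·d = 36 > 0  ⇒  inside

inside=yes margin=888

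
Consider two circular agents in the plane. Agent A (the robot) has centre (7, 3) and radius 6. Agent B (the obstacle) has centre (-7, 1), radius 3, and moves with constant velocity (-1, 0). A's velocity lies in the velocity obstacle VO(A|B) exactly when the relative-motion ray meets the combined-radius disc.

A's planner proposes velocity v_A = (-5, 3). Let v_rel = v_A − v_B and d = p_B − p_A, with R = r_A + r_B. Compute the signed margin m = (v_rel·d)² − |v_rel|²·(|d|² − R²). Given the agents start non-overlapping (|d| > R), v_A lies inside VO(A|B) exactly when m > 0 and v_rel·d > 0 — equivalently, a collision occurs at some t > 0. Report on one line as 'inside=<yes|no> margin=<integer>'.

d = (-14, -2),  |d|² = 200;  R = 6+3 = 9,  c = 200−9² = 119
v_rel = (-4, 3),  |v_rel|² = 25;  v_rel·d = (-4)·(-14) + (3)·(-2) = 50
25·t² − 100·t + 119 = 0  ⇒  m = 50² − 25·119 = -475
m = -475 < 0,  v_rel·d = 50 > 0  ⇒  outside

inside=no margin=-475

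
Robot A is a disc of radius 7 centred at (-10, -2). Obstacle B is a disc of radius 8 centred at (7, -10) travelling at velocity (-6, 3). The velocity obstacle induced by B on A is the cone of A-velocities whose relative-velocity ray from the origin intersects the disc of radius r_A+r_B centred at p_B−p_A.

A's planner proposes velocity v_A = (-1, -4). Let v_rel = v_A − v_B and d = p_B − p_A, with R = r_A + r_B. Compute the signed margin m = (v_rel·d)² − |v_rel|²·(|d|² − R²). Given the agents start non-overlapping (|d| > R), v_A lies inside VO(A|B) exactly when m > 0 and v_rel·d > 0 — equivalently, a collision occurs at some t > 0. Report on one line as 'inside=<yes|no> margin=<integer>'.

d = (17, -8),  |d|² = 353;  R = 7+8 = 15,  c = 353−15² = 128
v_rel = (5, -7),  |v_rel|² = 74;  v_rel·d = (5)·(17) + (-7)·(-8) = 141
74·t² − 282·t + 128 = 0  ⇒  m = 141² − 74·128 = 10409
m = 10409 > 0,  v_rel·d = 141 > 0  ⇒  inside

inside=yes margin=10409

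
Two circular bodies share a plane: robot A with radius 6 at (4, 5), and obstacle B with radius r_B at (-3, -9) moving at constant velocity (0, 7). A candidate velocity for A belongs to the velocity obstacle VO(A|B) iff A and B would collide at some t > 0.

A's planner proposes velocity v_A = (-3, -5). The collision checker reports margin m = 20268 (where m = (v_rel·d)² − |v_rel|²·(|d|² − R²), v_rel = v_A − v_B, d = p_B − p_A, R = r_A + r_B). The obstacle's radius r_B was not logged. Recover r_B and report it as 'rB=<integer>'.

m = 20268
d = (-7, -14);  v_rel = (-3, -12),  |v_rel|² = 153
v_rel×d = (-3)·(-14) − (-12)·(-7) = -42
since m = R²·153 − (-42)²:  R² = (1764 + 20268) / 153 = 144
R = √144 = 12  ⇒  r_B = 12 − 6 = 6

rB=6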